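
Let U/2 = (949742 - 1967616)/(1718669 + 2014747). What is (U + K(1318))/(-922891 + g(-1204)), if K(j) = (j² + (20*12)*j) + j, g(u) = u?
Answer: -1917819822811/862507764630 ≈ -2.2235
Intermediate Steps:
K(j) = j² + 241*j (K(j) = (j² + 240*j) + j = j² + 241*j)
U = -508937/933354 (U = 2*((949742 - 1967616)/(1718669 + 2014747)) = 2*(-1017874/3733416) = 2*(-1017874*1/3733416) = 2*(-508937/1866708) = -508937/933354 ≈ -0.54528)
(U + K(1318))/(-922891 + g(-1204)) = (-508937/933354 + 1318*(241 + 1318))/(-922891 - 1204) = (-508937/933354 + 1318*1559)/(-924095) = (-508937/933354 + 2054762)*(-1/924095) = (1917819822811/933354)*(-1/924095) = -1917819822811/862507764630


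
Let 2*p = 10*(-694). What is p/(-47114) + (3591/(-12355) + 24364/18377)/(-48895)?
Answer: 392970872643466/5337104636561225 ≈ 0.073630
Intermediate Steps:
p = -3470 (p = (10*(-694))/2 = (1/2)*(-6940) = -3470)
p/(-47114) + (3591/(-12355) + 24364/18377)/(-48895) = -3470/(-47114) + (3591/(-12355) + 24364/18377)/(-48895) = -3470*(-1/47114) + (3591*(-1/12355) + 24364*(1/18377))*(-1/48895) = 1735/23557 + (-513/1765 + 24364/18377)*(-1/48895) = 1735/23557 + (33575059/32435405)*(-1/48895) = 1735/23557 - 4796437/226561303925 = 392970872643466/5337104636561225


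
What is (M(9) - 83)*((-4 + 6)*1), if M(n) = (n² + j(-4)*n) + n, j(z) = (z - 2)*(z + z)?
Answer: 878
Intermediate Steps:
j(z) = 2*z*(-2 + z) (j(z) = (-2 + z)*(2*z) = 2*z*(-2 + z))
M(n) = n² + 49*n (M(n) = (n² + (2*(-4)*(-2 - 4))*n) + n = (n² + (2*(-4)*(-6))*n) + n = (n² + 48*n) + n = n² + 49*n)
(M(9) - 83)*((-4 + 6)*1) = (9*(49 + 9) - 83)*((-4 + 6)*1) = (9*58 - 83)*(2*1) = (522 - 83)*2 = 439*2 = 878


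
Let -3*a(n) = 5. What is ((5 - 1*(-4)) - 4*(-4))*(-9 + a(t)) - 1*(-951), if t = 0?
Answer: 2053/3 ≈ 684.33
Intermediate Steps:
a(n) = -5/3 (a(n) = -⅓*5 = -5/3)
((5 - 1*(-4)) - 4*(-4))*(-9 + a(t)) - 1*(-951) = ((5 - 1*(-4)) - 4*(-4))*(-9 - 5/3) - 1*(-951) = ((5 + 4) + 16)*(-32/3) + 951 = (9 + 16)*(-32/3) + 951 = 25*(-32/3) + 951 = -800/3 + 951 = 2053/3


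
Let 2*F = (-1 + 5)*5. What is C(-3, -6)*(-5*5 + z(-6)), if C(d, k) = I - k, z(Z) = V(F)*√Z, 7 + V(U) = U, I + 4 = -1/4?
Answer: -175/4 + 21*I*√6/4 ≈ -43.75 + 12.86*I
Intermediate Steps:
I = -17/4 (I = -4 - 1/4 = -4 - 1*¼ = -4 - ¼ = -17/4 ≈ -4.2500)
F = 10 (F = ((-1 + 5)*5)/2 = (4*5)/2 = (½)*20 = 10)
V(U) = -7 + U
z(Z) = 3*√Z (z(Z) = (-7 + 10)*√Z = 3*√Z)
C(d, k) = -17/4 - k
C(-3, -6)*(-5*5 + z(-6)) = (-17/4 - 1*(-6))*(-5*5 + 3*√(-6)) = (-17/4 + 6)*(-25 + 3*(I*√6)) = 7*(-25 + 3*I*√6)/4 = -175/4 + 21*I*√6/4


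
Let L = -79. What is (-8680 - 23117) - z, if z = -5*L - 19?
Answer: -32173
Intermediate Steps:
z = 376 (z = -5*(-79) - 19 = 395 - 19 = 376)
(-8680 - 23117) - z = (-8680 - 23117) - 1*376 = -31797 - 376 = -32173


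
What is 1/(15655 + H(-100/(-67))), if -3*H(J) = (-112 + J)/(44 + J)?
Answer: 762/11929727 ≈ 6.3874e-5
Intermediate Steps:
H(J) = -(-112 + J)/(3*(44 + J))
1/(15655 + H(-100/(-67))) = 1/(15655 + (112 - (-100)/(-67))/(3*(44 - 100/(-67)))) = 1/(15655 + (112 - (-100)*(-1)/67)/(3*(44 - 100*(-1/67)))) = 1/(15655 + (112 - 1*100/67)/(3*(44 + 100/67))) = 1/(15655 + (112 - 100/67)/(3*(3048/67))) = 1/(15655 + (1/3)*(67/3048)*(7404/67)) = 1/(15655 + 617/762) = 1/(11929727/762) = 762/11929727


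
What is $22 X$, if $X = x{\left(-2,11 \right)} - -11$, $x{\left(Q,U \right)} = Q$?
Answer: $198$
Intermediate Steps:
$X = 9$ ($X = -2 - -11 = -2 + 11 = 9$)
$22 X = 22 \cdot 9 = 198$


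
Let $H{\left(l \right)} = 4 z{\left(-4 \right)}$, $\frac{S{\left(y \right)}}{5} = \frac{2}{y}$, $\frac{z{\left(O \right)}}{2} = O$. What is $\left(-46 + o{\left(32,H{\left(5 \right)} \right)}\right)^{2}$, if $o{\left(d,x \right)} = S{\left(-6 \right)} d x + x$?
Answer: $\frac{23872996}{9} \approx 2.6526 \cdot 10^{6}$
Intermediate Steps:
$z{\left(O \right)} = 2 O$
$S{\left(y \right)} = \frac{10}{y}$ ($S{\left(y \right)} = 5 \frac{2}{y} = \frac{10}{y}$)
$H{\left(l \right)} = -32$ ($H{\left(l \right)} = 4 \cdot 2 \left(-4\right) = 4 \left(-8\right) = -32$)
$o{\left(d,x \right)} = x - \frac{5 d x}{3}$ ($o{\left(d,x \right)} = \frac{10}{-6} d x + x = 10 \left(- \frac{1}{6}\right) d x + x = - \frac{5 d}{3} x + x = - \frac{5 d x}{3} + x = x - \frac{5 d x}{3}$)
$\left(-46 + o{\left(32,H{\left(5 \right)} \right)}\right)^{2} = \left(-46 + \frac{1}{3} \left(-32\right) \left(3 - 160\right)\right)^{2} = \left(-46 + \frac{1}{3} \left(-32\right) \left(-157\right)\right)^{2} = \left(-46 + \frac{5024}{3}\right)^{2} = \left(\frac{4886}{3}\right)^{2} = \frac{23872996}{9}$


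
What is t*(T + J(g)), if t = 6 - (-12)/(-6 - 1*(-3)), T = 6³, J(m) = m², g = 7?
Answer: 530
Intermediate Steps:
T = 216
t = 2 (t = 6 - (-12)/(-6 + 3) = 6 - (-12)/(-3) = 6 - (-12)*(-1)/3 = 6 - 1*4 = 6 - 4 = 2)
t*(T + J(g)) = 2*(216 + 7²) = 2*(216 + 49) = 2*265 = 530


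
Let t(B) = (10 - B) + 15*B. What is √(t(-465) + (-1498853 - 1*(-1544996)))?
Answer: √39643 ≈ 199.11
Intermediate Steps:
t(B) = 10 + 14*B
√(t(-465) + (-1498853 - 1*(-1544996))) = √((10 + 14*(-465)) + (-1498853 - 1*(-1544996))) = √((10 - 6510) + (-1498853 + 1544996)) = √(-6500 + 46143) = √39643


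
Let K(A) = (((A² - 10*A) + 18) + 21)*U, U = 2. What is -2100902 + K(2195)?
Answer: 7491326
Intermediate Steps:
K(A) = 78 - 20*A + 2*A² (K(A) = (((A² - 10*A) + 18) + 21)*2 = ((18 + A² - 10*A) + 21)*2 = (39 + A² - 10*A)*2 = 78 - 20*A + 2*A²)
-2100902 + K(2195) = -2100902 + (78 - 20*2195 + 2*2195²) = -2100902 + (78 - 43900 + 2*4818025) = -2100902 + (78 - 43900 + 9636050) = -2100902 + 9592228 = 7491326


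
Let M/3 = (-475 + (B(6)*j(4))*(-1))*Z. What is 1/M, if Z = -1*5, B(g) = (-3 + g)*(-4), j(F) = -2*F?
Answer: 1/8565 ≈ 0.00011675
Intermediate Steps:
B(g) = 12 - 4*g
Z = -5
M = 8565 (M = 3*((-475 + ((12 - 4*6)*(-2*4))*(-1))*(-5)) = 3*((-475 + ((12 - 24)*(-8))*(-1))*(-5)) = 3*((-475 - 12*(-8)*(-1))*(-5)) = 3*((-475 + 96*(-1))*(-5)) = 3*((-475 - 96)*(-5)) = 3*(-571*(-5)) = 3*2855 = 8565)
1/M = 1/8565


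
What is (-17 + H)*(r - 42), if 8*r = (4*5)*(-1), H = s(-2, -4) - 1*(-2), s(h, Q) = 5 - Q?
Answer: 267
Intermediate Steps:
H = 11 (H = (5 - 1*(-4)) - 1*(-2) = (5 + 4) + 2 = 9 + 2 = 11)
r = -5/2 (r = ((4*5)*(-1))/8 = (20*(-1))/8 = (⅛)*(-20) = -5/2 ≈ -2.5000)
(-17 + H)*(r - 42) = (-17 + 11)*(-5/2 - 42) = -6*(-89/2) = 267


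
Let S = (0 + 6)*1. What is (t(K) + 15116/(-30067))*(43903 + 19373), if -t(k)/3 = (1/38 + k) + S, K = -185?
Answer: 19390379477334/571273 ≈ 3.3942e+7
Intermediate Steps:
S = 6 (S = 6*1 = 6)
t(k) = -687/38 - 3*k (t(k) = -3*((1/38 + k) + 6) = -3*(229/38 + k) = -687/38 - 3*k)
(t(K) + 15116/(-30067))*(43903 + 19373) = ((-687/38 - 3*(-185)) + 15116/(-30067))*(43903 + 19373) = ((-687/38 + 555) + 15116*(-1/30067))*63276 = (20403/38 - 15116/30067)*63276 = (612882593/1142546)*63276 = 19390379477334/571273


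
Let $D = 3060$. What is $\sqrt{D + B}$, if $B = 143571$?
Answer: $\sqrt{146631} \approx 382.92$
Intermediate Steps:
$\sqrt{D + B} = \sqrt{3060 + 143571} = \sqrt{146631}$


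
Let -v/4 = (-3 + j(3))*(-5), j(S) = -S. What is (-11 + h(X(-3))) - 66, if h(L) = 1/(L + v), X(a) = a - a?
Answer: -9241/120 ≈ -77.008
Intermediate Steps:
X(a) = 0
v = -120 (v = -4*(-3 - 1*3)*(-5) = -4*(-3 - 3)*(-5) = -(-24)*(-5) = -4*30 = -120)
h(L) = 1/(-120 + L) (h(L) = 1/(L - 120) = 1/(-120 + L))
(-11 + h(X(-3))) - 66 = (-11 + 1/(-120 + 0)) - 66 = (-11 + 1/(-120)) - 66 = (-11 - 1/120) - 66 = -1321/120 - 66 = -9241/120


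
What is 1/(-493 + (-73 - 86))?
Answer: -1/652 ≈ -0.0015337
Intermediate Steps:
1/(-493 + (-73 - 86)) = 1/(-493 - 159) = 1/(-652) = -1/652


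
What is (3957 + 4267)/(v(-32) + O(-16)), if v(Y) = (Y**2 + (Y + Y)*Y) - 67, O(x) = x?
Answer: 8224/2989 ≈ 2.7514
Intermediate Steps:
v(Y) = -67 + 3*Y**2 (v(Y) = (Y**2 + (2*Y)*Y) - 67 = (Y**2 + 2*Y**2) - 67 = 3*Y**2 - 67 = -67 + 3*Y**2)
(3957 + 4267)/(v(-32) + O(-16)) = (3957 + 4267)/((-67 + 3*(-32)**2) - 16) = 8224/((-67 + 3*1024) - 16) = 8224/((-67 + 3072) - 16) = 8224/(3005 - 16) = 8224/2989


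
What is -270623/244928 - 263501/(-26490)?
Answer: 28684984829/3244071360 ≈ 8.8423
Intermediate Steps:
-270623/244928 - 263501/(-26490) = -270623*1/244928 - 263501*(-1/26490) = -270623/244928 + 263501/26490 = 28684984829/3244071360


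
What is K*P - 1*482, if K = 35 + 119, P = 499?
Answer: 76364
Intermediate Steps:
K = 154
K*P - 1*482 = 154*499 - 1*482 = 76846 - 482 = 76364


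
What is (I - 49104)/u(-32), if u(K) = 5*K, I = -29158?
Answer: 39131/80 ≈ 489.14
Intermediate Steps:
(I - 49104)/u(-32) = (-29158 - 49104)/((5*(-32))) = -78262/(-160) = -78262*(-1/160) = 39131/80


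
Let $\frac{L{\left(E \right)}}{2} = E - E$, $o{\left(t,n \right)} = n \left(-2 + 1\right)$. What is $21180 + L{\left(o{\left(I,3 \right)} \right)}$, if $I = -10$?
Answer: $21180$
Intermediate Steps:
$o{\left(t,n \right)} = - n$ ($o{\left(t,n \right)} = n \left(-1\right) = - n$)
$L{\left(E \right)} = 0$ ($L{\left(E \right)} = 2 \left(E - E\right) = 2 \cdot 0 = 0$)
$21180 + L{\left(o{\left(I,3 \right)} \right)} = 21180 + 0 = 21180$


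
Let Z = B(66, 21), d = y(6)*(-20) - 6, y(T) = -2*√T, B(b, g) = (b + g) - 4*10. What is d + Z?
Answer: 41 + 40*√6 ≈ 138.98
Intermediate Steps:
B(b, g) = -40 + b + g (B(b, g) = (b + g) - 40 = -40 + b + g)
d = -6 + 40*√6 (d = -2*√6*(-20) - 6 = 40*√6 - 6 = -6 + 40*√6 ≈ 91.980)
Z = 47 (Z = -40 + 66 + 21 = 47)
d + Z = (-6 + 40*√6) + 47 = 41 + 40*√6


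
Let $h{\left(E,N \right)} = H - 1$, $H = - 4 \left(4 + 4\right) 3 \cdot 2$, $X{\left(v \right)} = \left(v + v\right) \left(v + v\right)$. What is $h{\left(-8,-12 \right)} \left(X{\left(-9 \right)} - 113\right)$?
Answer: $-40723$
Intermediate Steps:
$X{\left(v \right)} = 4 v^{2}$ ($X{\left(v \right)} = 2 v 2 v = 4 v^{2}$)
$H = -192$ ($H = - 4 \cdot 8 \cdot 3 \cdot 2 = \left(-4\right) 24 \cdot 2 = \left(-96\right) 2 = -192$)
$h{\left(E,N \right)} = -193$ ($h{\left(E,N \right)} = -192 - 1 = -193$)
$h{\left(-8,-12 \right)} \left(X{\left(-9 \right)} - 113\right) = - 193 \left(4 \left(-9\right)^{2} - 113\right) = - 193 \left(4 \cdot 81 - 113\right) = - 193 \left(324 - 113\right) = \left(-193\right) 211 = -40723$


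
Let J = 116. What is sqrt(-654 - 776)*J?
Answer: 116*I*sqrt(1430) ≈ 4386.6*I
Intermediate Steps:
sqrt(-654 - 776)*J = sqrt(-654 - 776)*116 = sqrt(-1430)*116 = (I*sqrt(1430))*116 = 116*I*sqrt(1430)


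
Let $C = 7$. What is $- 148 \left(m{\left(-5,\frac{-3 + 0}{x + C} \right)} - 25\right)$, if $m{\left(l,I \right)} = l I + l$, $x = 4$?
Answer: $\frac{46620}{11} \approx 4238.2$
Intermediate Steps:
$m{\left(l,I \right)} = l + I l$ ($m{\left(l,I \right)} = I l + l = l + I l$)
$- 148 \left(m{\left(-5,\frac{-3 + 0}{x + C} \right)} - 25\right) = - 148 \left(- 5 \left(1 + \frac{-3 + 0}{4 + 7}\right) - 25\right) = - 148 \left(- 5 \left(1 - \frac{3}{11}\right) - 25\right) = - 148 \left(\left(-5\right) \frac{8}{11} - 25\right) = - 148 \left(- \frac{40}{11} - 25\right) = \left(-148\right) \left(- \frac{315}{11}\right) = \frac{46620}{11}$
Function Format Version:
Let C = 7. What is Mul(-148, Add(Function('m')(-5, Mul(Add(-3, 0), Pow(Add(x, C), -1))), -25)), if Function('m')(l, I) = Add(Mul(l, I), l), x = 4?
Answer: Rational(46620, 11) ≈ 4238.2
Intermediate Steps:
Function('m')(l, I) = Add(l, Mul(I, l)) (Function('m')(l, I) = Add(Mul(I, l), l) = Add(l, Mul(I, l)))
Mul(-148, Add(Function('m')(-5, Mul(Add(-3, 0), Pow(Add(x, C), -1))), -25)) = Mul(-148, Add(Mul(-5, Add(1, Mul(Add(-3, 0), Pow(Add(4, 7), -1)))), -25)) = Mul(-148, Add(Mul(-5, Add(1, Mul(-3, Pow(11, -1)))), -25)) = Mul(-148, Add(Mul(-5, Add(1, Mul(-3, Rational(1, 11)))), -25)) = Mul(-148, Add(Mul(-5, Add(1, Rational(-3, 11))), -25)) = Mul(-148, Add(Mul(-5, Rational(8, 11)), -25)) = Mul(-148, Add(Rational(-40, 11), -25)) = Mul(-148, Rational(-315, 11)) = Rational(46620, 11)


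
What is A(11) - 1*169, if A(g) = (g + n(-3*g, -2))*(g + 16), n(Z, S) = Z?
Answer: -763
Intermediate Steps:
A(g) = -2*g*(16 + g) (A(g) = (g - 3*g)*(g + 16) = (-2*g)*(16 + g) = -2*g*(16 + g))
A(11) - 1*169 = 2*11*(-16 - 1*11) - 1*169 = 2*11*(-16 - 11) - 169 = 2*11*(-27) - 169 = -594 - 169 = -763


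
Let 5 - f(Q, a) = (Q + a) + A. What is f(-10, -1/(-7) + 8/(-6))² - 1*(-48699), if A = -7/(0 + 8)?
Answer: 1382700265/28224 ≈ 48990.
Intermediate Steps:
A = -7/8 ≈ -0.87500
f(Q, a) = 47/8 - Q - a (f(Q, a) = 5 - ((Q + a) - 7/8) = 5 - (-7/8 + Q + a) = 5 + (7/8 - Q - a) = 47/8 - Q - a)
f(-10, -1/(-7) + 8/(-6))² - 1*(-48699) = (47/8 - 1*(-10) - (-1/(-7) + 8/(-6)))² - 1*(-48699) = (47/8 + 10 - (-1*(-⅐) + 8*(-⅙)))² + 48699 = (47/8 + 10 - (⅐ - 4/3))² + 48699 = (47/8 + 10 - 1*(-25/21))² + 48699 = (47/8 + 10 + 25/21)² + 48699 = (2867/168)² + 48699 = 8219689/28224 + 48699 = 1382700265/28224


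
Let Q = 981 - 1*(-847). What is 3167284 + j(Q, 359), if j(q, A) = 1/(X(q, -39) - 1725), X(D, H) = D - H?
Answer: 449754329/142 ≈ 3.1673e+6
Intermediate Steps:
Q = 1828 (Q = 981 + 847 = 1828)
j(q, A) = 1/(-1686 + q) (j(q, A) = 1/((q - 1*(-39)) - 1725) = 1/((q + 39) - 1725) = 1/((39 + q) - 1725) = 1/(-1686 + q))
3167284 + j(Q, 359) = 3167284 + 1/(-1686 + 1828) = 3167284 + 1/142 = 449754329/142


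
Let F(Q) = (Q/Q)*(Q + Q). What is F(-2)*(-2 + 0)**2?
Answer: -16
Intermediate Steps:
F(Q) = 2*Q (F(Q) = 1*(2*Q) = 2*Q)
F(-2)*(-2 + 0)**2 = (2*(-2))*(-2 + 0)**2 = -4*(-2)**2 = -4*4 = -16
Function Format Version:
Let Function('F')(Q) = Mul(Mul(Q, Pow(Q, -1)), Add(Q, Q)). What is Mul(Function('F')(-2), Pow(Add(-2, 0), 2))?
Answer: -16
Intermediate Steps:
Function('F')(Q) = Mul(2, Q) (Function('F')(Q) = Mul(1, Mul(2, Q)) = Mul(2, Q))
Mul(Function('F')(-2), Pow(Add(-2, 0), 2)) = Mul(Mul(2, -2), Pow(Add(-2, 0), 2)) = Mul(-4, Pow(-2, 2)) = Mul(-4, 4) = -16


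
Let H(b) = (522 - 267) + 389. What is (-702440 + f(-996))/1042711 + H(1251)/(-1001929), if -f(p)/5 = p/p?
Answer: -704471522289/1044722389519 ≈ -0.67431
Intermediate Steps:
H(b) = 644 (H(b) = 255 + 389 = 644)
f(p) = -5 (f(p) = -5*p/p = -5*1 = -5)
(-702440 + f(-996))/1042711 + H(1251)/(-1001929) = (-702440 - 5)/1042711 + 644/(-1001929) = -702445*1/1042711 + 644*(-1/1001929) = -702445/1042711 - 644/1001929 = -704471522289/1044722389519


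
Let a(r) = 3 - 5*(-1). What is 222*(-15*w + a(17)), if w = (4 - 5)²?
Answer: -1554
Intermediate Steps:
a(r) = 8 (a(r) = 3 + 5 = 8)
w = 1 (w = (-1)² = 1)
222*(-15*w + a(17)) = 222*(-15*1 + 8) = 222*(-15 + 8) = 222*(-7) = -1554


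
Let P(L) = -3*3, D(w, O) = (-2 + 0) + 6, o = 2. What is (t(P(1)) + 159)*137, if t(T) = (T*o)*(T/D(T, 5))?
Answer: 54663/2 ≈ 27332.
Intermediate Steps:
D(w, O) = 4 (D(w, O) = -2 + 6 = 4)
P(L) = -9
t(T) = T²/2 (t(T) = (T*2)*(T/4) = (2*T)*(T*(¼)) = (2*T)*(T/4) = T²/2)
(t(P(1)) + 159)*137 = ((½)*(-9)² + 159)*137 = ((½)*81 + 159)*137 = (81/2 + 159)*137 = (399/2)*137 = 54663/2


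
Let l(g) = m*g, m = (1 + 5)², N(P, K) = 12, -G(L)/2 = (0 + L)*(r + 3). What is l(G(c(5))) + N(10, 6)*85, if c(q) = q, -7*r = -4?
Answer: -1860/7 ≈ -265.71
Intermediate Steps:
r = 4/7 (r = -⅐*(-4) = 4/7 ≈ 0.57143)
G(L) = -50*L/7 (G(L) = -2*(0 + L)*(4/7 + 3) = -2*L*25/7 = -50*L/7)
m = 36 (m = 6² = 36)
l(g) = 36*g
l(G(c(5))) + N(10, 6)*85 = 36*(-50/7*5) + 12*85 = 36*(-250/7) + 1020 = -9000/7 + 1020 = -1860/7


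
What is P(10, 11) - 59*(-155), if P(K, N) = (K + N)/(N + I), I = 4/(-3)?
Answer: 265268/29 ≈ 9147.2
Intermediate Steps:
I = -4/3 (I = 4*(-⅓) = -4/3 ≈ -1.3333)
P(K, N) = (K + N)/(-4/3 + N) (P(K, N) = (K + N)/(N - 4/3) = (K + N)/(-4/3 + N))
P(10, 11) - 59*(-155) = 3*(10 + 11)/(-4 + 3*11) - 59*(-155) = 3*21/(-4 + 33) + 9145 = 3*21/29 + 9145 = 3*(1/29)*21 + 9145 = 63/29 + 9145 = 265268/29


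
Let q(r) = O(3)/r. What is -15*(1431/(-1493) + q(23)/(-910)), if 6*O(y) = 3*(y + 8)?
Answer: 179754249/12499396 ≈ 14.381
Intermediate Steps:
O(y) = 4 + y/2 (O(y) = (3*(y + 8))/6 = (3*(8 + y))/6 = (24 + 3*y)/6 = 4 + y/2)
q(r) = 11/(2*r) (q(r) = (4 + (½)*3)/r = (4 + 3/2)/r = 11/(2*r))
-15*(1431/(-1493) + q(23)/(-910)) = -15*(1431/(-1493) + ((11/2)/23)/(-910)) = -15*(1431*(-1/1493) + ((11/2)*(1/23))*(-1/910)) = -15*(-1431/1493 + (11/46)*(-1/910)) = -15*(-1431/1493 - 11/41860) = -15*(-59918083/62496980) = 179754249/12499396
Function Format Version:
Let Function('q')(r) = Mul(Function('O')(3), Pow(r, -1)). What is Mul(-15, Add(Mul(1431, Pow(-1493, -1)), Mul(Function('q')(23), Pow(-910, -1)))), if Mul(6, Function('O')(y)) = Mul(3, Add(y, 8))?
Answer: Rational(179754249, 12499396) ≈ 14.381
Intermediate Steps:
Function('O')(y) = Add(4, Mul(Rational(1, 2), y)) (Function('O')(y) = Mul(Rational(1, 6), Mul(3, Add(y, 8))) = Mul(Rational(1, 6), Mul(3, Add(8, y))) = Mul(Rational(1, 6), Add(24, Mul(3, y))) = Add(4, Mul(Rational(1, 2), y)))
Function('q')(r) = Mul(Rational(11, 2), Pow(r, -1)) (Function('q')(r) = Mul(Add(4, Mul(Rational(1, 2), 3)), Pow(r, -1)) = Mul(Add(4, Rational(3, 2)), Pow(r, -1)) = Mul(Rational(11, 2), Pow(r, -1)))
Mul(-15, Add(Mul(1431, Pow(-1493, -1)), Mul(Function('q')(23), Pow(-910, -1)))) = Mul(-15, Add(Mul(1431, Pow(-1493, -1)), Mul(Mul(Rational(11, 2), Pow(23, -1)), Pow(-910, -1)))) = Mul(-15, Add(Mul(1431, Rational(-1, 1493)), Mul(Mul(Rational(11, 2), Rational(1, 23)), Rational(-1, 910)))) = Mul(-15, Add(Rational(-1431, 1493), Mul(Rational(11, 46), Rational(-1, 910)))) = Mul(-15, Add(Rational(-1431, 1493), Rational(-11, 41860))) = Mul(-15, Rational(-59918083, 62496980)) = Rational(179754249, 12499396)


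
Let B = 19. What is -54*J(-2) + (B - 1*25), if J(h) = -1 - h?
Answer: -60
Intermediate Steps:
-54*J(-2) + (B - 1*25) = -54*(-1 - 1*(-2)) + (19 - 1*25) = -54*(-1 + 2) + (19 - 25) = -54*1 - 6 = -54 - 6 = -60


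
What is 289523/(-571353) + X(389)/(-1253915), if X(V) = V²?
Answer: -449494939858/716428096995 ≈ -0.62741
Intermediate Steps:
289523/(-571353) + X(389)/(-1253915) = 289523/(-571353) + 389²/(-1253915) = 289523*(-1/571353) + 151321*(-1/1253915) = -289523/571353 - 151321/1253915 = -449494939858/716428096995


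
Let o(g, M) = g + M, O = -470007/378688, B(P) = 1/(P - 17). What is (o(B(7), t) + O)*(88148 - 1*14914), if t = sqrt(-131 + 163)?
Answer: -92984440843/946720 + 292936*sqrt(2) ≈ 3.1606e+5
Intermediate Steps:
t = 4*sqrt(2) (t = sqrt(32) = 4*sqrt(2) ≈ 5.6569)
B(P) = 1/(-17 + P)
O = -470007/378688 (O = -470007*1/378688 = -470007/378688 ≈ -1.2411)
o(g, M) = M + g
(o(B(7), t) + O)*(88148 - 1*14914) = ((4*sqrt(2) + 1/(-17 + 7)) - 470007/378688)*(88148 - 1*14914) = ((4*sqrt(2) + 1/(-10)) - 470007/378688)*(88148 - 14914) = ((4*sqrt(2) - 1/10) - 470007/378688)*73234 = ((-1/10 + 4*sqrt(2)) - 470007/378688)*73234 = (-2539379/1893440 + 4*sqrt(2))*73234 = -92984440843/946720 + 292936*sqrt(2)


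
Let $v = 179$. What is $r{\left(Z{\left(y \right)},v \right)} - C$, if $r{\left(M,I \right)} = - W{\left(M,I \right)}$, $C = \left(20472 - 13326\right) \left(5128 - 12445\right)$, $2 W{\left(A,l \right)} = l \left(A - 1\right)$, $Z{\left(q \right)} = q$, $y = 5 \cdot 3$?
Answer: $52286029$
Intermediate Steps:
$y = 15$
$W{\left(A,l \right)} = \frac{l \left(-1 + A\right)}{2}$ ($W{\left(A,l \right)} = \frac{l \left(A - 1\right)}{2} = \frac{l \left(-1 + A\right)}{2}$)
$C = -52287282$ ($C = 7146 \left(-7317\right) = -52287282$)
$r{\left(M,I \right)} = - \frac{I \left(-1 + M\right)}{2}$
$r{\left(Z{\left(y \right)},v \right)} - C = \frac{1}{2} \cdot 179 \left(1 - 15\right) - -52287282 = \frac{1}{2} \cdot 179 \left(1 - 15\right) + 52287282 = \frac{1}{2} \cdot 179 \left(-14\right) + 52287282 = -1253 + 52287282 = 52286029$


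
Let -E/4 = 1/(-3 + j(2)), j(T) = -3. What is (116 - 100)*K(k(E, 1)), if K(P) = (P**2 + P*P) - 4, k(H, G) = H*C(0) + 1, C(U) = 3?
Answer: 224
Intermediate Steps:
E = 2/3 (E = -4/(-3 - 3) = -4/(-6) = -4*(-1/6) = 2/3 ≈ 0.66667)
k(H, G) = 1 + 3*H (k(H, G) = H*3 + 1 = 3*H + 1 = 1 + 3*H)
K(P) = -4 + 2*P**2 (K(P) = (P**2 + P**2) - 4 = 2*P**2 - 4 = -4 + 2*P**2)
(116 - 100)*K(k(E, 1)) = (116 - 100)*(-4 + 2*(1 + 3*(2/3))**2) = 16*(-4 + 2*(1 + 2)**2) = 16*(-4 + 2*3**2) = 16*(-4 + 2*9) = 16*(-4 + 18) = 16*14 = 224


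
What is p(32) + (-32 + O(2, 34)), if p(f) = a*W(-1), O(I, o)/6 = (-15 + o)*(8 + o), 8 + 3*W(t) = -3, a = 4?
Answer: 14224/3 ≈ 4741.3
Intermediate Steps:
W(t) = -11/3 (W(t) = -8/3 + (1/3)*(-3) = -8/3 - 1 = -11/3)
O(I, o) = 6*(-15 + o)*(8 + o) (O(I, o) = 6*((-15 + o)*(8 + o)) = 6*(-15 + o)*(8 + o))
p(f) = -44/3 (p(f) = 4*(-11/3) = -44/3)
p(32) + (-32 + O(2, 34)) = -44/3 + (-32 + (-720 - 42*34 + 6*34**2)) = -44/3 + (-32 + (-720 - 1428 + 6*1156)) = -44/3 + (-32 + (-720 - 1428 + 6936)) = -44/3 + (-32 + 4788) = -44/3 + 4756 = 14224/3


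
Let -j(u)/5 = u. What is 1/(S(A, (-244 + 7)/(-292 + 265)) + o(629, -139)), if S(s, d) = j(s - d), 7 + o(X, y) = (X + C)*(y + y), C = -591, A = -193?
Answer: -9/86059 ≈ -0.00010458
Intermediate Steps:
j(u) = -5*u
o(X, y) = -7 + 2*y*(-591 + X) (o(X, y) = -7 + (X - 591)*(y + y) = -7 + (-591 + X)*(2*y) = -7 + 2*y*(-591 + X))
S(s, d) = -5*s + 5*d (S(s, d) = -5*(s - d) = -5*s + 5*d)
1/(S(A, (-244 + 7)/(-292 + 265)) + o(629, -139)) = 1/((-5*(-193) + 5*((-244 + 7)/(-292 + 265))) + (-7 - 1182*(-139) + 2*629*(-139))) = 1/((965 + 5*(-237/(-27))) + (-7 + 164298 - 174862)) = 1/((965 + 5*(-237*(-1/27))) - 10571) = 1/((965 + 5*(79/9)) - 10571) = 1/((965 + 395/9) - 10571) = 1/(9080/9 - 10571) = 1/(-86059/9) = -9/86059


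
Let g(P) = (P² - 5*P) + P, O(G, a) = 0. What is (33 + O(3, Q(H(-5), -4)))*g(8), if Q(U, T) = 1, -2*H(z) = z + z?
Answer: 1056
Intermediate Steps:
H(z) = -z (H(z) = -(z + z)/2 = -z)
g(P) = P² - 4*P
(33 + O(3, Q(H(-5), -4)))*g(8) = (33 + 0)*(8*(-4 + 8)) = 33*(8*4) = 33*32 = 1056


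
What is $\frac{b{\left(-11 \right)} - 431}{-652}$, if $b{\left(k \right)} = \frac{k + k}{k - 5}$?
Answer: $\frac{3437}{5216} \approx 0.65893$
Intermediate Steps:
$b{\left(k \right)} = \frac{2 k}{-5 + k}$
$\frac{b{\left(-11 \right)} - 431}{-652} = \frac{2 \left(-11\right) \frac{1}{-5 - 11} - 431}{-652} = - \frac{2 \left(-11\right) \frac{1}{-16} - 431}{652} = - \frac{2 \left(-11\right) \left(- \frac{1}{16}\right) - 431}{652} = - \frac{\frac{11}{8} - 431}{652} = \left(- \frac{1}{652}\right) \left(- \frac{3437}{8}\right) = \frac{3437}{5216}$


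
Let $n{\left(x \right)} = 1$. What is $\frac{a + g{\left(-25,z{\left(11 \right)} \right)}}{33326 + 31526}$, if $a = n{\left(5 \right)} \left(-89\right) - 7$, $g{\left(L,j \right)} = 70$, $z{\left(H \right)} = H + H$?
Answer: $- \frac{13}{32426} \approx -0.00040091$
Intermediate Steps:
$z{\left(H \right)} = 2 H$
$a = -96$ ($a = 1 \left(-89\right) - 7 = -89 - 7 = -96$)
$\frac{a + g{\left(-25,z{\left(11 \right)} \right)}}{33326 + 31526} = \frac{-96 + 70}{33326 + 31526} = - \frac{26}{64852} = \left(-26\right) \frac{1}{64852} = - \frac{13}{32426}$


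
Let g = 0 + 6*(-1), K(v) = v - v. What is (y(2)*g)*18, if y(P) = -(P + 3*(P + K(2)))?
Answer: 864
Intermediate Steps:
K(v) = 0
g = -6 (g = 0 - 6 = -6)
y(P) = -4*P (y(P) = -(P + 3*(P + 0)) = -(P + 3*P) = -4*P)
(y(2)*g)*18 = (-4*2*(-6))*18 = -8*(-6)*18 = 48*18 = 864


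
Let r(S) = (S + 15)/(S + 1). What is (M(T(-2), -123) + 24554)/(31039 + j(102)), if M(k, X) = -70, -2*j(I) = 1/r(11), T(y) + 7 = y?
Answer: 79573/100876 ≈ 0.78882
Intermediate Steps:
T(y) = -7 + y
r(S) = (15 + S)/(1 + S)
j(I) = -3/13 (j(I) = -(1 + 11)/(15 + 11)/2 = -1/(2*(26/12)) = -1/(2*((1/12)*26)) = -1/(2*13/6) = -½*6/13 = -3/13)
(M(T(-2), -123) + 24554)/(31039 + j(102)) = (-70 + 24554)/(31039 - 3/13) = 24484/(403504/13) = 24484*(13/403504) = 79573/100876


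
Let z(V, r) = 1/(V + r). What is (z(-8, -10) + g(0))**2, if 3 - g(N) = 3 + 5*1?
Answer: 8281/324 ≈ 25.559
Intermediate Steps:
g(N) = -5 (g(N) = 3 - (3 + 5*1) = 3 - (3 + 5) = 3 - 1*8 = 3 - 8 = -5)
(z(-8, -10) + g(0))**2 = (1/(-8 - 10) - 5)**2 = (1/(-18) - 5)**2 = (-1/18 - 5)**2 = (-91/18)**2 = 8281/324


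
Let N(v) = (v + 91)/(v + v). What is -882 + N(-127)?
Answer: -111996/127 ≈ -881.86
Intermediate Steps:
N(v) = (91 + v)/(2*v) (N(v) = (91 + v)/((2*v)) = (91 + v)*(1/(2*v)) = (91 + v)/(2*v))
-882 + N(-127) = -882 + (1/2)*(91 - 127)/(-127) = -882 + (1/2)*(-1/127)*(-36) = -882 + 18/127 = -111996/127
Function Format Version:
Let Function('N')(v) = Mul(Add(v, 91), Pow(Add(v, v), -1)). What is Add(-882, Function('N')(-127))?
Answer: Rational(-111996, 127) ≈ -881.86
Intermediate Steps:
Function('N')(v) = Mul(Rational(1, 2), Pow(v, -1), Add(91, v)) (Function('N')(v) = Mul(Add(91, v), Pow(Mul(2, v), -1)) = Mul(Add(91, v), Mul(Rational(1, 2), Pow(v, -1))) = Mul(Rational(1, 2), Pow(v, -1), Add(91, v)))
Add(-882, Function('N')(-127)) = Add(-882, Mul(Rational(1, 2), Pow(-127, -1), Add(91, -127))) = Add(-882, Mul(Rational(1, 2), Rational(-1, 127), -36)) = Add(-882, Rational(18, 127)) = Rational(-111996, 127)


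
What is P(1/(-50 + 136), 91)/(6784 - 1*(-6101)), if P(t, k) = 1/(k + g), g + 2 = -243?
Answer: -1/1984290 ≈ -5.0396e-7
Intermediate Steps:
g = -245 (g = -2 - 243 = -245)
P(t, k) = 1/(-245 + k) (P(t, k) = 1/(k - 245) = 1/(-245 + k))
P(1/(-50 + 136), 91)/(6784 - 1*(-6101)) = 1/((-245 + 91)*(6784 - 1*(-6101))) = 1/((-154)*(6784 + 6101)) = -1/154/12885 = -1/154*1/12885 = -1/1984290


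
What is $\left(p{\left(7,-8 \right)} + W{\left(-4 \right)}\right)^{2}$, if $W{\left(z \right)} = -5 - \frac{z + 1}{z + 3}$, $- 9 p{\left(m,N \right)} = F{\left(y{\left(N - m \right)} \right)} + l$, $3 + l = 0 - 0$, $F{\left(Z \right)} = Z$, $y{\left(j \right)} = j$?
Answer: $36$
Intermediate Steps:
$l = -3$ ($l = -3 + \left(0 - 0\right) = -3 + \left(0 + 0\right) = -3 + 0 = -3$)
$p{\left(m,N \right)} = \frac{1}{3} - \frac{N}{9} + \frac{m}{9}$ ($p{\left(m,N \right)} = - \frac{\left(N - m\right) - 3}{9} = - \frac{-3 + N - m}{9} = \frac{1}{3} - \frac{N}{9} + \frac{m}{9}$)
$W{\left(z \right)} = -5 - \frac{1 + z}{3 + z}$
$\left(p{\left(7,-8 \right)} + W{\left(-4 \right)}\right)^{2} = \left(\left(\frac{1}{3} - - \frac{8}{9} + \frac{1}{9} \cdot 7\right) + \frac{2 \left(-8 - -12\right)}{3 - 4}\right)^{2} = \left(\left(\frac{1}{3} + \frac{8}{9} + \frac{7}{9}\right) + \frac{2 \left(-8 + 12\right)}{-1}\right)^{2} = \left(2 + 2 \left(-1\right) 4\right)^{2} = \left(2 - 8\right)^{2} = \left(-6\right)^{2} = 36$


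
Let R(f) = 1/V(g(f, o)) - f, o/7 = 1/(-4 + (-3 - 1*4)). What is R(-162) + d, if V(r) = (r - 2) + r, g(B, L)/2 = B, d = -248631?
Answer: -161504851/650 ≈ -2.4847e+5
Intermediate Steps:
o = -7/11 (o = 7/(-4 + (-3 - 1*4)) = 7/(-4 + (-3 - 4)) = 7/(-4 - 7) = 7/(-11) = 7*(-1/11) = -7/11 ≈ -0.63636)
g(B, L) = 2*B
V(r) = -2 + 2*r (V(r) = (-2 + r) + r = -2 + 2*r)
R(f) = 1/(-2 + 4*f) - f (R(f) = 1/(-2 + 2*(2*f)) - f = 1/(-2 + 4*f) - f)
R(-162) + d = (1 - 2*(-162)*(-1 + 2*(-162)))/(2*(-1 + 2*(-162))) - 248631 = (1 - 2*(-162)*(-1 - 324))/(2*(-1 - 324)) - 248631 = (½)*(1 - 2*(-162)*(-325))/(-325) - 248631 = (½)*(-1/325)*(1 - 105300) - 248631 = (½)*(-1/325)*(-105299) - 248631 = 105299/650 - 248631 = -161504851/650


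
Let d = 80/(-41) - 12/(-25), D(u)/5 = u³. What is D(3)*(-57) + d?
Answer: -7888883/1025 ≈ -7696.5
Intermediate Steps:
D(u) = 5*u³
d = -1508/1025 (d = 80*(-1/41) - 12*(-1/25) = -80/41 + 12/25 = -1508/1025 ≈ -1.4712)
D(3)*(-57) + d = (5*3³)*(-57) - 1508/1025 = (5*27)*(-57) - 1508/1025 = 135*(-57) - 1508/1025 = -7695 - 1508/1025 = -7888883/1025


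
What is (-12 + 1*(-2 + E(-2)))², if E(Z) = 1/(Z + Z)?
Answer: 3249/16 ≈ 203.06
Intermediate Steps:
E(Z) = 1/(2*Z)
(-12 + 1*(-2 + E(-2)))² = (-12 + 1*(-2 + (½)/(-2)))² = (-12 + 1*(-2 + (½)*(-½)))² = (-12 + 1*(-2 - ¼))² = (-12 + 1*(-9/4))² = (-12 - 9/4)² = (-57/4)² = 3249/16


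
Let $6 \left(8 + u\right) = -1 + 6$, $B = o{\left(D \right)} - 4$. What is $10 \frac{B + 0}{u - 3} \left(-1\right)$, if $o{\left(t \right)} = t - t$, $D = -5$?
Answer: $- \frac{240}{61} \approx -3.9344$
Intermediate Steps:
$o{\left(t \right)} = 0$
$B = -4$ ($B = 0 - 4 = -4$)
$u = - \frac{43}{6}$ ($u = -8 + \frac{-1 + 6}{6} = -8 + \frac{1}{6} \cdot 5 = -8 + \frac{5}{6} = - \frac{43}{6} \approx -7.1667$)
$10 \frac{B + 0}{u - 3} \left(-1\right) = 10 \frac{-4 + 0}{- \frac{43}{6} - 3} \left(-1\right) = 10 \left(- \frac{4}{- \frac{61}{6}}\right) \left(-1\right) = 10 \left(\left(-4\right) \left(- \frac{6}{61}\right)\right) \left(-1\right) = 10 \cdot \frac{24}{61} \left(-1\right) = \frac{240}{61} \left(-1\right) = - \frac{240}{61}$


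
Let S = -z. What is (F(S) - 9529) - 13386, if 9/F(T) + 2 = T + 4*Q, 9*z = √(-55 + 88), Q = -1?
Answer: -22022773/961 + 27*√33/961 ≈ -22916.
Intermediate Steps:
z = √33/9 (z = √(-55 + 88)/9 = √33/9 ≈ 0.63828)
S = -√33/9 ≈ -0.63828
F(T) = 9/(-6 + T) (F(T) = 9/(-2 + (T + 4*(-1))) = 9/(-2 + (T - 4)) = 9/(-2 + (-4 + T)) = 9/(-6 + T))
(F(S) - 9529) - 13386 = (9/(-6 - √33/9) - 9529) - 13386 = (-9529 + 9/(-6 - √33/9)) - 13386 = -22915 + 9/(-6 - √33/9)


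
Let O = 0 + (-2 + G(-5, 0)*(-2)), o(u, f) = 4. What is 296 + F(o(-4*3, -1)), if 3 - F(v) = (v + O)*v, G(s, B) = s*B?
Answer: 291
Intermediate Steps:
G(s, B) = B*s
O = -2 (O = 0 + (-2 + (0*(-5))*(-2)) = 0 + (-2 + 0*(-2)) = 0 + (-2 + 0) = 0 - 2 = -2)
F(v) = 3 - v*(-2 + v) (F(v) = 3 - (v - 2)*v = 3 - (-2 + v)*v = 3 - v*(-2 + v))
296 + F(o(-4*3, -1)) = 296 + (3 - 1*4² + 2*4) = 296 + (3 - 1*16 + 8) = 296 + (3 - 16 + 8) = 296 - 5 = 291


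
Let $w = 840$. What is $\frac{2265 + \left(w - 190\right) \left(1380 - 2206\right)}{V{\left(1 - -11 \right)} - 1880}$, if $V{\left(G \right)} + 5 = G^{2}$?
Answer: $\frac{534635}{1741} \approx 307.08$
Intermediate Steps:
$V{\left(G \right)} = -5 + G^{2}$
$\frac{2265 + \left(w - 190\right) \left(1380 - 2206\right)}{V{\left(1 - -11 \right)} - 1880} = \frac{2265 + \left(840 - 190\right) \left(1380 - 2206\right)}{\left(-5 + \left(1 - -11\right)^{2}\right) - 1880} = \frac{2265 + 650 \left(-826\right)}{\left(-5 + \left(1 + 11\right)^{2}\right) - 1880} = \frac{2265 - 536900}{\left(-5 + 12^{2}\right) - 1880} = - \frac{534635}{\left(-5 + 144\right) - 1880} = - \frac{534635}{139 - 1880} = - \frac{534635}{-1741} = \left(-534635\right) \left(- \frac{1}{1741}\right) = \frac{534635}{1741}$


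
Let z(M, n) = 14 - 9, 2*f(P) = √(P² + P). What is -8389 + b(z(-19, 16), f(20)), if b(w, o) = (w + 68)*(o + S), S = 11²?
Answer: 444 + 73*√105 ≈ 1192.0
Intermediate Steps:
S = 121
f(P) = √(P + P²)/2 (f(P) = √(P² + P)/2 = √(P + P²)/2)
z(M, n) = 5
b(w, o) = (68 + w)*(121 + o) (b(w, o) = (w + 68)*(o + 121) = (68 + w)*(121 + o))
-8389 + b(z(-19, 16), f(20)) = -8389 + (8228 + 68*(√(20*(1 + 20))/2) + 121*5 + (√(20*(1 + 20))/2)*5) = -8389 + (8228 + 68*(√(20*21)/2) + 605 + (√(20*21)/2)*5) = -8389 + (8228 + 68*(√420/2) + 605 + (√420/2)*5) = -8389 + (8228 + 68*((2*√105)/2) + 605 + ((2*√105)/2)*5) = -8389 + (8228 + 68*√105 + 605 + √105*5) = -8389 + (8228 + 68*√105 + 605 + 5*√105) = -8389 + (8833 + 73*√105) = 444 + 73*√105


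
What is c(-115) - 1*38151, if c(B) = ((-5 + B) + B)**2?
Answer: 17074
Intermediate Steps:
c(B) = (-5 + 2*B)**2
c(-115) - 1*38151 = (-5 + 2*(-115))**2 - 1*38151 = (-5 - 230)**2 - 38151 = (-235)**2 - 38151 = 55225 - 38151 = 17074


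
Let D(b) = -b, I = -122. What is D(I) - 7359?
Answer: -7237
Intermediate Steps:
D(I) - 7359 = -1*(-122) - 7359 = 122 - 7359 = -7237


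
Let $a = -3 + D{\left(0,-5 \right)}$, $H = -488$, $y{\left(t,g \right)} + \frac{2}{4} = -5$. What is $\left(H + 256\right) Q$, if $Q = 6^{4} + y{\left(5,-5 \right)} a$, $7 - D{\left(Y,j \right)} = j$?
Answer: $-289188$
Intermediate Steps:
$D{\left(Y,j \right)} = 7 - j$
$y{\left(t,g \right)} = - \frac{11}{2}$ ($y{\left(t,g \right)} = - \frac{1}{2} - 5 = - \frac{11}{2}$)
$a = 9$ ($a = -3 + \left(7 - -5\right) = -3 + \left(7 + 5\right) = -3 + 12 = 9$)
$Q = \frac{2493}{2}$ ($Q = 6^{4} - \frac{99}{2} = 1296 - \frac{99}{2} = \frac{2493}{2} \approx 1246.5$)
$\left(H + 256\right) Q = \left(-488 + 256\right) \frac{2493}{2} = \left(-232\right) \frac{2493}{2} = -289188$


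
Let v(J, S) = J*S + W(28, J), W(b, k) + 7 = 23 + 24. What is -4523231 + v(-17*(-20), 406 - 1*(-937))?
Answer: -4066571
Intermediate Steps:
W(b, k) = 40 (W(b, k) = -7 + (23 + 24) = -7 + 47 = 40)
v(J, S) = 40 + J*S (v(J, S) = J*S + 40 = 40 + J*S)
-4523231 + v(-17*(-20), 406 - 1*(-937)) = -4523231 + (40 + (-17*(-20))*(406 - 1*(-937))) = -4523231 + (40 + 340*(406 + 937)) = -4523231 + (40 + 340*1343) = -4523231 + (40 + 456620) = -4523231 + 456660 = -4066571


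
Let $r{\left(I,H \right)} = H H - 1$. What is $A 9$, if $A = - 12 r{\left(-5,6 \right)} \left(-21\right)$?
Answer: $79380$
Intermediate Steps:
$r{\left(I,H \right)} = -1 + H^{2}$ ($r{\left(I,H \right)} = H^{2} - 1 = -1 + H^{2}$)
$A = 8820$ ($A = - 12 \left(-1 + 6^{2}\right) \left(-21\right) = - 12 \left(-1 + 36\right) \left(-21\right) = \left(-12\right) 35 \left(-21\right) = \left(-420\right) \left(-21\right) = 8820$)
$A 9 = 8820 \cdot 9 = 79380$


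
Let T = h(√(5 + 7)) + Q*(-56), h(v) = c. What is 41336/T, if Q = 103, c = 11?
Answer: -41336/5757 ≈ -7.1801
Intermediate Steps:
h(v) = 11
T = -5757 (T = 11 + 103*(-56) = 11 - 5768 = -5757)
41336/T = 41336/(-5757) = 41336*(-1/5757) = -41336/5757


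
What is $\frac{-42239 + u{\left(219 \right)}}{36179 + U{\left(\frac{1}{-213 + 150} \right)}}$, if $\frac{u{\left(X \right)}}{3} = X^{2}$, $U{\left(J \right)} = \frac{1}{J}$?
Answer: $\frac{25411}{9029} \approx 2.8144$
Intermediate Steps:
$u{\left(X \right)} = 3 X^{2}$
$\frac{-42239 + u{\left(219 \right)}}{36179 + U{\left(\frac{1}{-213 + 150} \right)}} = \frac{-42239 + 3 \cdot 219^{2}}{36179 + \frac{1}{\frac{1}{-213 + 150}}} = \frac{-42239 + 3 \cdot 47961}{36179 + \frac{1}{\frac{1}{-63}}} = \frac{-42239 + 143883}{36179 + \frac{1}{- \frac{1}{63}}} = \frac{101644}{36179 - 63} = \frac{101644}{36116} = 101644 \cdot \frac{1}{36116} = \frac{25411}{9029}$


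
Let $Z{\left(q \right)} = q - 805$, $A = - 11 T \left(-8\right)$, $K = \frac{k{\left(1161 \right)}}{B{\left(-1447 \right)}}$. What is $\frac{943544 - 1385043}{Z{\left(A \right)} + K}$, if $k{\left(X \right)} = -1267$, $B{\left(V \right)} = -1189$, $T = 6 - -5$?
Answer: $- \frac{524942311}{195074} \approx -2691.0$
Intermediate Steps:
$T = 11$ ($T = 6 + 5 = 11$)
$K = \frac{1267}{1189}$ ($K = - \frac{1267}{-1189} = \left(-1267\right) \left(- \frac{1}{1189}\right) = \frac{1267}{1189} \approx 1.0656$)
$A = 968$ ($A = \left(-11\right) 11 \left(-8\right) = \left(-121\right) \left(-8\right) = 968$)
$Z{\left(q \right)} = -805 + q$
$\frac{943544 - 1385043}{Z{\left(A \right)} + K} = \frac{943544 - 1385043}{\left(-805 + 968\right) + \frac{1267}{1189}} = - \frac{441499}{163 + \frac{1267}{1189}} = - \frac{441499}{\frac{195074}{1189}} = \left(-441499\right) \frac{1189}{195074} = - \frac{524942311}{195074}$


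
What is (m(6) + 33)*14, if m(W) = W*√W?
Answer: 462 + 84*√6 ≈ 667.76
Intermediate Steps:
m(W) = W^(3/2)
(m(6) + 33)*14 = (6^(3/2) + 33)*14 = (6*√6 + 33)*14 = (33 + 6*√6)*14 = 462 + 84*√6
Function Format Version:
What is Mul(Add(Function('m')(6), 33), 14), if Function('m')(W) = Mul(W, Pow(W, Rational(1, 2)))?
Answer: Add(462, Mul(84, Pow(6, Rational(1, 2)))) ≈ 667.76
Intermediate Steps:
Function('m')(W) = Pow(W, Rational(3, 2))
Mul(Add(Function('m')(6), 33), 14) = Mul(Add(Pow(6, Rational(3, 2)), 33), 14) = Mul(Add(Mul(6, Pow(6, Rational(1, 2))), 33), 14) = Mul(Add(33, Mul(6, Pow(6, Rational(1, 2)))), 14) = Add(462, Mul(84, Pow(6, Rational(1, 2))))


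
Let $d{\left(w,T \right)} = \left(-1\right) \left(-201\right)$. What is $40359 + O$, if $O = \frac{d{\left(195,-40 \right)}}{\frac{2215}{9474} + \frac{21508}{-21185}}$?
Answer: $\frac{331033943127}{8254843} \approx 40102.0$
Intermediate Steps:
$d{\left(w,T \right)} = 201$
$O = - \frac{2123265510}{8254843}$ ($O = \frac{201}{\frac{2215}{9474} + \frac{21508}{-21185}} = \frac{201}{2215 \cdot \frac{1}{9474} + 21508 \left(- \frac{1}{21185}\right)} = \frac{201}{\frac{2215}{9474} - \frac{1132}{1115}} = \frac{201}{- \frac{8254843}{10563510}} = 201 \left(- \frac{10563510}{8254843}\right) = - \frac{2123265510}{8254843} \approx -257.21$)
$40359 + O = 40359 - \frac{2123265510}{8254843} = \frac{331033943127}{8254843}$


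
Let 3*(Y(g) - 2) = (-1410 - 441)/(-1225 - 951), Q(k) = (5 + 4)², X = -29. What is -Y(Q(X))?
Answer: -4969/2176 ≈ -2.2835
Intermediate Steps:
Q(k) = 81 (Q(k) = 9² = 81)
Y(g) = 4969/2176 (Y(g) = 2 + ((-1410 - 441)/(-1225 - 951))/3 = 2 + (-1851/(-2176))/3 = 2 + (-1851*(-1/2176))/3 = 2 + (⅓)*(1851/2176) = 2 + 617/2176 = 4969/2176)
-Y(Q(X)) = -1*4969/2176 = -4969/2176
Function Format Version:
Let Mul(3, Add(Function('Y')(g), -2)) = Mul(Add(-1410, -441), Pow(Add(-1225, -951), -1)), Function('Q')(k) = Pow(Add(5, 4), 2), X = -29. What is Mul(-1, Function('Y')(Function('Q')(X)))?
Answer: Rational(-4969, 2176) ≈ -2.2835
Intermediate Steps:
Function('Q')(k) = 81 (Function('Q')(k) = Pow(9, 2) = 81)
Function('Y')(g) = Rational(4969, 2176) (Function('Y')(g) = Add(2, Mul(Rational(1, 3), Mul(Add(-1410, -441), Pow(Add(-1225, -951), -1)))) = Add(2, Mul(Rational(1, 3), Mul(-1851, Pow(-2176, -1)))) = Add(2, Mul(Rational(1, 3), Mul(-1851, Rational(-1, 2176)))) = Add(2, Mul(Rational(1, 3), Rational(1851, 2176))) = Add(2, Rational(617, 2176)) = Rational(4969, 2176))
Mul(-1, Function('Y')(Function('Q')(X))) = Mul(-1, Rational(4969, 2176)) = Rational(-4969, 2176)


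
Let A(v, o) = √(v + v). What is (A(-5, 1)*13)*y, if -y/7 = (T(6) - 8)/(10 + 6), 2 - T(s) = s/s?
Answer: 637*I*√10/16 ≈ 125.9*I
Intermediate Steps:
A(v, o) = √2*√v (A(v, o) = √(2*v) = √2*√v)
T(s) = 1 (T(s) = 2 - s/s = 2 - 1*1 = 2 - 1 = 1)
y = 49/16 (y = -7*(1 - 8)/(10 + 6) = -(-49)/16 = -7*(-7/16) = 49/16 ≈ 3.0625)
(A(-5, 1)*13)*y = ((√2*√(-5))*13)*(49/16) = ((√2*(I*√5))*13)*(49/16) = ((I*√10)*13)*(49/16) = (13*I*√10)*(49/16) = 637*I*√10/16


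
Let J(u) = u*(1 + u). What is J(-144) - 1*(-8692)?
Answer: 29284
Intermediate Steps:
J(-144) - 1*(-8692) = -144*(1 - 144) - 1*(-8692) = -144*(-143) + 8692 = 20592 + 8692 = 29284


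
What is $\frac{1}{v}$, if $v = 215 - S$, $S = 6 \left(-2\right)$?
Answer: $\frac{1}{227} \approx 0.0044053$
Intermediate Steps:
$S = -12$
$v = 227$ ($v = 215 - -12 = 215 + 12 = 227$)
$\frac{1}{v} = \frac{1}{227}$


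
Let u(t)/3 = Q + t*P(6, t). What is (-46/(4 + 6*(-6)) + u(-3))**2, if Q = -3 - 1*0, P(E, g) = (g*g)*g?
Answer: 14190289/256 ≈ 55431.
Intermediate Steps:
P(E, g) = g**3 (P(E, g) = g**2*g = g**3)
Q = -3 (Q = -3 + 0 = -3)
u(t) = -9 + 3*t**4 (u(t) = 3*(-3 + t*t**3) = 3*(-3 + t**4) = -9 + 3*t**4)
(-46/(4 + 6*(-6)) + u(-3))**2 = (-46/(4 + 6*(-6)) + (-9 + 3*(-3)**4))**2 = (-46/(4 - 36) + (-9 + 3*81))**2 = (-46/(-32) + (-9 + 243))**2 = (-46*(-1/32) + 234)**2 = (23/16 + 234)**2 = (3767/16)**2 = 14190289/256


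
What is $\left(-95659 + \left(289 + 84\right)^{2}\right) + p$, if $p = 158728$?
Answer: $202198$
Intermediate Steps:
$\left(-95659 + \left(289 + 84\right)^{2}\right) + p = \left(-95659 + \left(289 + 84\right)^{2}\right) + 158728 = \left(-95659 + 373^{2}\right) + 158728 = \left(-95659 + 139129\right) + 158728 = 43470 + 158728 = 202198$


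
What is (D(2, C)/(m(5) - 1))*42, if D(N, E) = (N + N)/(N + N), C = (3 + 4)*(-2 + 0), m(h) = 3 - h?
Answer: -14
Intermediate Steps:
C = -14 (C = 7*(-2) = -14)
D(N, E) = 1 (D(N, E) = (2*N)/((2*N)) = (2*N)*(1/(2*N)) = 1)
(D(2, C)/(m(5) - 1))*42 = (1/((3 - 1*5) - 1))*42 = (1/((3 - 5) - 1))*42 = (1/(-2 - 1))*42 = (1/(-3))*42 = (1*(-⅓))*42 = -⅓*42 = -14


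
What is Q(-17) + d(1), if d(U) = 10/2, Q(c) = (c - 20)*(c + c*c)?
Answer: -10059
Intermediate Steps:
Q(c) = (-20 + c)*(c + c**2)
d(U) = 5 (d(U) = 10*(1/2) = 5)
Q(-17) + d(1) = -17*(-20 + (-17)**2 - 19*(-17)) + 5 = -17*(-20 + 289 + 323) + 5 = -17*592 + 5 = -10064 + 5 = -10059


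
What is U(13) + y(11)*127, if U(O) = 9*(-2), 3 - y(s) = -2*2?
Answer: 871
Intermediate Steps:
y(s) = 7 (y(s) = 3 - (-2)*2 = 3 - 1*(-4) = 3 + 4 = 7)
U(O) = -18
U(13) + y(11)*127 = -18 + 7*127 = -18 + 889 = 871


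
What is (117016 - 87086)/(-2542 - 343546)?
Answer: -14965/173044 ≈ -0.086481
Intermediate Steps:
(117016 - 87086)/(-2542 - 343546) = 29930/(-346088) = 29930*(-1/346088) = -14965/173044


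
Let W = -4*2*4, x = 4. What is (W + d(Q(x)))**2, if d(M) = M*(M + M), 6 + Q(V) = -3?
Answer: 16900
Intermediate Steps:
Q(V) = -9 (Q(V) = -6 - 3 = -9)
W = -32 (W = -8*4 = -32)
d(M) = 2*M**2 (d(M) = M*(2*M) = 2*M**2)
(W + d(Q(x)))**2 = (-32 + 2*(-9)**2)**2 = (-32 + 2*81)**2 = (-32 + 162)**2 = 130**2 = 16900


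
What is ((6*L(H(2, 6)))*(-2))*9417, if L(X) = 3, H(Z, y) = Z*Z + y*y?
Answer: -339012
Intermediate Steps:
H(Z, y) = Z**2 + y**2
((6*L(H(2, 6)))*(-2))*9417 = ((6*3)*(-2))*9417 = (18*(-2))*9417 = -36*9417 = -339012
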